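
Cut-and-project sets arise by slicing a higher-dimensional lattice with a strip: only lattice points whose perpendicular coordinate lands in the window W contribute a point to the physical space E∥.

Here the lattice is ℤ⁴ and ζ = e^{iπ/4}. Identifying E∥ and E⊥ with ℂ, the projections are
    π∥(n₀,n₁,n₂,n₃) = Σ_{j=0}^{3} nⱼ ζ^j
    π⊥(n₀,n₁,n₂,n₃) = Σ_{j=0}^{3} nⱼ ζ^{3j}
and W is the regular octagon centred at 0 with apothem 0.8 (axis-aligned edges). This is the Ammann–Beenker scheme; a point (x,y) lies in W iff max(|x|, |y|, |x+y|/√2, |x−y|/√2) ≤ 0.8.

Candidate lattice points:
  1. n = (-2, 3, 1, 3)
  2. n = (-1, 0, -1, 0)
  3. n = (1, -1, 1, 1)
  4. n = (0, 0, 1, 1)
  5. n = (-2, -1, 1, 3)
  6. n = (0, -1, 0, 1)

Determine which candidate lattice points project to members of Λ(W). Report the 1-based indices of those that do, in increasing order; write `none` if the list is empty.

4

With ζ = e^{iπ/4} the internal vectors are ζ^0,ζ^3,ζ^6,ζ^9.
candidate 1: n = (-2, 3, 1, 3) → π⊥ ≈ (-2.00000, +3.24264); max(|x|,|y|,|x±y|/√2) = 3.70711 > 0.8 ⇒ ∉ W
candidate 2: n = (-1, 0, -1, 0) → π⊥ ≈ (-1.00000, +1.00000); max(|x|,|y|,|x±y|/√2) = 1.41421 > 0.8 ⇒ ∉ W
candidate 3: n = (1, -1, 1, 1) → π⊥ ≈ (+2.41421, -1.00000); max(|x|,|y|,|x±y|/√2) = 2.41421 > 0.8 ⇒ ∉ W
candidate 4: n = (0, 0, 1, 1) → π⊥ ≈ (+0.70711, -0.29289); max(|x|,|y|,|x±y|/√2) = 0.70711 ≤ 0.8 ⇒ ∈ W
candidate 5: n = (-2, -1, 1, 3) → π⊥ ≈ (+0.82843, +0.41421); max(|x|,|y|,|x±y|/√2) = 0.87868 > 0.8 ⇒ ∉ W
candidate 6: n = (0, -1, 0, 1) → π⊥ ≈ (+1.41421, +0.00000); max(|x|,|y|,|x±y|/√2) = 1.41421 > 0.8 ⇒ ∉ W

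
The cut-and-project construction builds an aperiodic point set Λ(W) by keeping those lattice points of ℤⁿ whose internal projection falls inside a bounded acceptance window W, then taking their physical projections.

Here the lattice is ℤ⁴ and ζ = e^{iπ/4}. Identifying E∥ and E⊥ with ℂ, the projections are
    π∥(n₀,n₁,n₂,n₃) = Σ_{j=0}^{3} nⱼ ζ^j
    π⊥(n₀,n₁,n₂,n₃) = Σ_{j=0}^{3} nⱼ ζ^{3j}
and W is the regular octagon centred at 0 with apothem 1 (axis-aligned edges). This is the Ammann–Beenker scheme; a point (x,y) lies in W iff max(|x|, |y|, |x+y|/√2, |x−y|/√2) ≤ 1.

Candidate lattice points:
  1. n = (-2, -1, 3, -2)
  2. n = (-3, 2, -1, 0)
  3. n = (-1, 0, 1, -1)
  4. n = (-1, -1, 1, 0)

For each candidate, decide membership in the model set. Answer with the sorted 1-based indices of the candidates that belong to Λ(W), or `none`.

With ζ = e^{iπ/4} the internal vectors are ζ^0,ζ^3,ζ^6,ζ^9.
#1 (-2, -1, 3, -2): internal (-2.707107, -5.121320); octagon support 5.535534 vs apothem 1 → ∉ W
#2 (-3, 2, -1, 0): internal (-4.414214, 2.414214); octagon support 4.828427 vs apothem 1 → ∉ W
#3 (-1, 0, 1, -1): internal (-1.707107, -1.707107); octagon support 2.414214 vs apothem 1 → ∉ W
#4 (-1, -1, 1, 0): internal (-0.292893, -1.707107); octagon support 1.707107 vs apothem 1 → ∉ W

none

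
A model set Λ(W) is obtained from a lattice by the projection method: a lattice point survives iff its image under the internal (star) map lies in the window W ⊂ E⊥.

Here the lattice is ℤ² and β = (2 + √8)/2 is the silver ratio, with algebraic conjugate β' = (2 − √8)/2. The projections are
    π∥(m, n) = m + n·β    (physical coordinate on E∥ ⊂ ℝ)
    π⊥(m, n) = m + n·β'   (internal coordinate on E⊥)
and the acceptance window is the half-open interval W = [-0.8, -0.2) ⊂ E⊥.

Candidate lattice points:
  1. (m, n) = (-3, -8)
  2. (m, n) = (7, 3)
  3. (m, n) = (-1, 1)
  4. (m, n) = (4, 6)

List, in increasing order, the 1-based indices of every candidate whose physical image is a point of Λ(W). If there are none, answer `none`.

Numerically β ≈ 2.414214 and β' = −1/β ≈ -0.414214.
[1] lift (-3,-8): star map gives 0.313708; window check -0.8 ≤ 0.313708 < -0.2 is false → out
[2] lift (7,3): star map gives 5.757359; window check -0.8 ≤ 5.757359 < -0.2 is false → out
[3] lift (-1,1): star map gives -1.414214; window check -0.8 ≤ -1.414214 < -0.2 is false → out
[4] lift (4,6): star map gives 1.514719; window check -0.8 ≤ 1.514719 < -0.2 is false → out

none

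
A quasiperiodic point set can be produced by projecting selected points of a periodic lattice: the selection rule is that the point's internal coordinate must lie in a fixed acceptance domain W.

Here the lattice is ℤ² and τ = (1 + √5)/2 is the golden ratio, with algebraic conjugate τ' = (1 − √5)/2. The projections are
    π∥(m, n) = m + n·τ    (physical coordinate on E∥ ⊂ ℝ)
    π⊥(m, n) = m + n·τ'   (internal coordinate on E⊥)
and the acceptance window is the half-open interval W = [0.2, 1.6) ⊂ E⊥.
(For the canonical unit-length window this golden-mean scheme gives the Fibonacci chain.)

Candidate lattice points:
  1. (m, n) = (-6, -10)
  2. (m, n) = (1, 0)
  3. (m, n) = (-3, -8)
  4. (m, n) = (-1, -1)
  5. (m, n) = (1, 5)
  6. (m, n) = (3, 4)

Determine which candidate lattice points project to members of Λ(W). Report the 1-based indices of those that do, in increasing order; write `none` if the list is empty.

2, 6

Compute τ' = (1−√5)/2 = -0.61803, so π⊥(m,n) = m -0.61803·n.
candidate 1: (m,n)=(-6,-10) → π∥ = -6-10·τ ≈ -22.18034, π⊥ = -6-10·τ' ≈ 0.18034 ∉ [0.2, 1.6) ⇒ out
candidate 2: (m,n)=(1,0) → π∥ = 1+0·τ ≈ 1.00000, π⊥ = 1+0·τ' ≈ 1.00000 ∈ [0.2, 1.6) ⇒ IN Λ
candidate 3: (m,n)=(-3,-8) → π∥ = -3-8·τ ≈ -15.94427, π⊥ = -3-8·τ' ≈ 1.94427 ∉ [0.2, 1.6) ⇒ out
candidate 4: (m,n)=(-1,-1) → π∥ = -1-1·τ ≈ -2.61803, π⊥ = -1-1·τ' ≈ -0.38197 ∉ [0.2, 1.6) ⇒ out
candidate 5: (m,n)=(1,5) → π∥ = 1+5·τ ≈ 9.09017, π⊥ = 1+5·τ' ≈ -2.09017 ∉ [0.2, 1.6) ⇒ out
candidate 6: (m,n)=(3,4) → π∥ = 3+4·τ ≈ 9.47214, π⊥ = 3+4·τ' ≈ 0.52786 ∈ [0.2, 1.6) ⇒ IN Λ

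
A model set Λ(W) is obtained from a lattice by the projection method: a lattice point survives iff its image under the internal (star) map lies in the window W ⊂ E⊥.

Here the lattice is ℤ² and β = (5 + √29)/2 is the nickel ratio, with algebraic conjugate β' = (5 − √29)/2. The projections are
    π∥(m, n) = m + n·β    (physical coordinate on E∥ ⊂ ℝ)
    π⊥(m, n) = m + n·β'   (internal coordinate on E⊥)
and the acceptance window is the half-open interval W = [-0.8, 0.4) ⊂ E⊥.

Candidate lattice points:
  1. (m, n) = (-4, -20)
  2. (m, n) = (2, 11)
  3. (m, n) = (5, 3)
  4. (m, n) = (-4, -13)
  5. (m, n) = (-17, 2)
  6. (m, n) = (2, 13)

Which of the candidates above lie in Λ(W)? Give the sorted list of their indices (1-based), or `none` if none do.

Compute β' = (5−√29)/2 = -0.192582, so π⊥(m,n) = m -0.192582·n.
[1] lift (-4,-20): star map gives -0.148352; window check -0.8 ≤ -0.148352 < 0.4 is true → IN Λ
[2] lift (2,11): star map gives -0.118406; window check -0.8 ≤ -0.118406 < 0.4 is true → IN Λ
[3] lift (5,3): star map gives 4.422253; window check -0.8 ≤ 4.422253 < 0.4 is false → out
[4] lift (-4,-13): star map gives -1.496429; window check -0.8 ≤ -1.496429 < 0.4 is false → out
[5] lift (-17,2): star map gives -17.385165; window check -0.8 ≤ -17.385165 < 0.4 is false → out
[6] lift (2,13): star map gives -0.503571; window check -0.8 ≤ -0.503571 < 0.4 is true → IN Λ

1, 2, 6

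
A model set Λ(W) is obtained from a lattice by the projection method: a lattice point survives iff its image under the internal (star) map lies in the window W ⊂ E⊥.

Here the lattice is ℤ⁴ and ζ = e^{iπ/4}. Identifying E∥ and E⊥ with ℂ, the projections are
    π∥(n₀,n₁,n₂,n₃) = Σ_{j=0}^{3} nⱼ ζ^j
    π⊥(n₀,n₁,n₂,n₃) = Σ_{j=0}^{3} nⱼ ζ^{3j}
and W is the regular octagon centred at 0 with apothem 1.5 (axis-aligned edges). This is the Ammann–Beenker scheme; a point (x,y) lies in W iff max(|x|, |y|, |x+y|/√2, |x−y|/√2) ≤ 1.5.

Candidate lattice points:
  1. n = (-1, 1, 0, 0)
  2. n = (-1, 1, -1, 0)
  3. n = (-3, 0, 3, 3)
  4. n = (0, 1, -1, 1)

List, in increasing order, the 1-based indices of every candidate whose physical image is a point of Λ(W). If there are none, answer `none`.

3

π⊥(n) = n₀ + n₁ζ³ + n₂ζ⁶ + n₃ζ⁹ where ζ = e^{iπ/4}.
candidate 1: n = (-1, 1, 0, 0) → π⊥ ≈ (-1.707107, +0.707107); max(|x|,|y|,|x±y|/√2) = 1.707107 > 1.5 ⇒ ∉ W
candidate 2: n = (-1, 1, -1, 0) → π⊥ ≈ (-1.707107, +1.707107); max(|x|,|y|,|x±y|/√2) = 2.414214 > 1.5 ⇒ ∉ W
candidate 3: n = (-3, 0, 3, 3) → π⊥ ≈ (-0.878680, -0.878680); max(|x|,|y|,|x±y|/√2) = 1.242641 ≤ 1.5 ⇒ ∈ W
candidate 4: n = (0, 1, -1, 1) → π⊥ ≈ (+0.000000, +2.414214); max(|x|,|y|,|x±y|/√2) = 2.414214 > 1.5 ⇒ ∉ W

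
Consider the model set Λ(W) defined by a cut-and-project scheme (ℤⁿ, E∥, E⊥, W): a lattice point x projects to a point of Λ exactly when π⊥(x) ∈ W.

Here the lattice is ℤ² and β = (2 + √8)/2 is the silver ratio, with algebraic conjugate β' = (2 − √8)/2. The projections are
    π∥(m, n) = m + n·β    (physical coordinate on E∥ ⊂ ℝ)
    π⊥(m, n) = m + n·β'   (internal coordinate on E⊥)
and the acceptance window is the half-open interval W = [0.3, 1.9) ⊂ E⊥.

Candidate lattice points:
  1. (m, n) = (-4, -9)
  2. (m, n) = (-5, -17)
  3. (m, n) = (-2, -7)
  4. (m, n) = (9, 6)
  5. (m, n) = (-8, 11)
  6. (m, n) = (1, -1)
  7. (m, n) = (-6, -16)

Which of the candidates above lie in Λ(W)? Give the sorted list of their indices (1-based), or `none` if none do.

Compute β' = (2−√8)/2 = -0.414214, so π⊥(m,n) = m -0.414214·n.
#1 (-4,-9): internal coord -4 + (-9)·β' = -0.272078; -0.272078 ∉ [0.3, 1.9) → out
#2 (-5,-17): internal coord -5 + (-17)·β' = +2.041631; +2.041631 ∉ [0.3, 1.9) → out
#3 (-2,-7): internal coord -2 + (-7)·β' = +0.899495; +0.899495 ∈ [0.3, 1.9) → IN Λ
#4 (9,6): internal coord 9 + (6)·β' = +6.514719; +6.514719 ∉ [0.3, 1.9) → out
#5 (-8,11): internal coord -8 + (11)·β' = -12.556349; -12.556349 ∉ [0.3, 1.9) → out
#6 (1,-1): internal coord 1 + (-1)·β' = +1.414214; +1.414214 ∈ [0.3, 1.9) → IN Λ
#7 (-6,-16): internal coord -6 + (-16)·β' = +0.627417; +0.627417 ∈ [0.3, 1.9) → IN Λ

3, 6, 7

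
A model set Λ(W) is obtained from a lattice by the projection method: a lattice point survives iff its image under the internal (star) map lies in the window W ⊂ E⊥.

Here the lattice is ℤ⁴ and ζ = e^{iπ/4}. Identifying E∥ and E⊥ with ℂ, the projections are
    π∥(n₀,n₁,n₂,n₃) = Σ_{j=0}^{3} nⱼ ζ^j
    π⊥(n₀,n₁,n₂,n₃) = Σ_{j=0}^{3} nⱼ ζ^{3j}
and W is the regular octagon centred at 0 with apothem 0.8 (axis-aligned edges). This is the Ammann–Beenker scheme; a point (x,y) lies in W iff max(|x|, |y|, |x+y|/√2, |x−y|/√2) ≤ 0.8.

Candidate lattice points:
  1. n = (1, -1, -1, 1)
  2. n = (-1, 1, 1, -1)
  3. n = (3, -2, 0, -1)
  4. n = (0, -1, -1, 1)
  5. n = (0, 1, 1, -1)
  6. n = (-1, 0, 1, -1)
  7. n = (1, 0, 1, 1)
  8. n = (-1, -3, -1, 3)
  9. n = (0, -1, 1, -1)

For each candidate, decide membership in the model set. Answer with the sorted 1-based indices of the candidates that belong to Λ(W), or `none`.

Internal map: ζ^{3j} for j=0..3 gives (1,0), (−√2/2,√2/2), (0,−1), (√2/2,√2/2).
candidate 1: n = (1, -1, -1, 1) → π⊥ ≈ (+2.41421, +1.00000); max(|x|,|y|,|x±y|/√2) = 2.41421 > 0.8 ⇒ ∉ W
candidate 2: n = (-1, 1, 1, -1) → π⊥ ≈ (-2.41421, -1.00000); max(|x|,|y|,|x±y|/√2) = 2.41421 > 0.8 ⇒ ∉ W
candidate 3: n = (3, -2, 0, -1) → π⊥ ≈ (+3.70711, -2.12132); max(|x|,|y|,|x±y|/√2) = 4.12132 > 0.8 ⇒ ∉ W
candidate 4: n = (0, -1, -1, 1) → π⊥ ≈ (+1.41421, +1.00000); max(|x|,|y|,|x±y|/√2) = 1.70711 > 0.8 ⇒ ∉ W
candidate 5: n = (0, 1, 1, -1) → π⊥ ≈ (-1.41421, -1.00000); max(|x|,|y|,|x±y|/√2) = 1.70711 > 0.8 ⇒ ∉ W
candidate 6: n = (-1, 0, 1, -1) → π⊥ ≈ (-1.70711, -1.70711); max(|x|,|y|,|x±y|/√2) = 2.41421 > 0.8 ⇒ ∉ W
candidate 7: n = (1, 0, 1, 1) → π⊥ ≈ (+1.70711, -0.29289); max(|x|,|y|,|x±y|/√2) = 1.70711 > 0.8 ⇒ ∉ W
candidate 8: n = (-1, -3, -1, 3) → π⊥ ≈ (+3.24264, +1.00000); max(|x|,|y|,|x±y|/√2) = 3.24264 > 0.8 ⇒ ∉ W
candidate 9: n = (0, -1, 1, -1) → π⊥ ≈ (+0.00000, -2.41421); max(|x|,|y|,|x±y|/√2) = 2.41421 > 0.8 ⇒ ∉ W

none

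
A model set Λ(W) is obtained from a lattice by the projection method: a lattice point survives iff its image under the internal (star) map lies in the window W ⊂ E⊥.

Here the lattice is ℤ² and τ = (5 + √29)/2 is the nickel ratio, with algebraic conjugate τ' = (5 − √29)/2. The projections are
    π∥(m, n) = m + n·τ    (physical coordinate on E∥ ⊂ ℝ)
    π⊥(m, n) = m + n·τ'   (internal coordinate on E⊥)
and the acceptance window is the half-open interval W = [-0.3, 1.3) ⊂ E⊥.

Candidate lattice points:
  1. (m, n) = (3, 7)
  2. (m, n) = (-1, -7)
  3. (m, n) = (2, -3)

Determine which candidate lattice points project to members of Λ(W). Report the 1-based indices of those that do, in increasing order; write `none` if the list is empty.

2

τ' = (5−√29)/2 ≈ -0.19258.
[1] lift (3,7): star map gives 1.65192; window check -0.3 ≤ 1.65192 < 1.3 is false → out
[2] lift (-1,-7): star map gives 0.34808; window check -0.3 ≤ 0.34808 < 1.3 is true → IN Λ
[3] lift (2,-3): star map gives 2.57775; window check -0.3 ≤ 2.57775 < 1.3 is false → out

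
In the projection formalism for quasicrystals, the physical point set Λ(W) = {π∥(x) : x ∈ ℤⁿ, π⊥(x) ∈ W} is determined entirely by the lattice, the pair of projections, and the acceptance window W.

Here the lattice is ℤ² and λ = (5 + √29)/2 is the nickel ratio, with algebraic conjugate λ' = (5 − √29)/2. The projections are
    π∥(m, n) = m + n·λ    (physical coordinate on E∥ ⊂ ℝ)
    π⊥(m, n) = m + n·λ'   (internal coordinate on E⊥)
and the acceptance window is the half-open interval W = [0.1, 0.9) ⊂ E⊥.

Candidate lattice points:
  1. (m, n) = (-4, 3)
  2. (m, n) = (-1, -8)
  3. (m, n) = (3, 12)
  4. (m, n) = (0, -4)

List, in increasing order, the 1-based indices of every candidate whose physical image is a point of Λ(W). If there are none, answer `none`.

Compute λ' = (5−√29)/2 = -0.19258, so π⊥(m,n) = m -0.19258·n.
#1 (-4,3): internal coord -4 + (3)·λ' = -4.57775; -4.57775 ∉ [0.1, 0.9) → out
#2 (-1,-8): internal coord -1 + (-8)·λ' = +0.54066; +0.54066 ∈ [0.1, 0.9) → IN Λ
#3 (3,12): internal coord 3 + (12)·λ' = +0.68901; +0.68901 ∈ [0.1, 0.9) → IN Λ
#4 (0,-4): internal coord 0 + (-4)·λ' = +0.77033; +0.77033 ∈ [0.1, 0.9) → IN Λ

2, 3, 4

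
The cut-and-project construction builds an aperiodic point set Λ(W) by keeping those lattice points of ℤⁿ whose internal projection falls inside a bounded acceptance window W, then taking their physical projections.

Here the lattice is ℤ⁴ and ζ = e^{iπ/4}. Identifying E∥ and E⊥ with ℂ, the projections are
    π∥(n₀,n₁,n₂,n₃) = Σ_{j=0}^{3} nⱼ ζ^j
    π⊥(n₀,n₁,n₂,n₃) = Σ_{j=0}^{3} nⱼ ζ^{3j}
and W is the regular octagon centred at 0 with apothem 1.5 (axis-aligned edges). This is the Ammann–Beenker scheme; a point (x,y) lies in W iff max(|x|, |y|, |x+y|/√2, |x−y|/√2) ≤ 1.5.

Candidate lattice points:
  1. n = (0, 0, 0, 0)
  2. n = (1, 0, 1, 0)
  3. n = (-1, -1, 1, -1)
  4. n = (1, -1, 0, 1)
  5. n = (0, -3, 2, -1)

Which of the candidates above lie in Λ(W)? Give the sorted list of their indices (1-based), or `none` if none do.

Internal map: ζ^{3j} for j=0..3 gives (1,0), (−√2/2,√2/2), (0,−1), (√2/2,√2/2).
candidate 1: n = (0, 0, 0, 0) → π⊥ ≈ (+0.00000, +0.00000); max(|x|,|y|,|x±y|/√2) = 0.00000 ≤ 1.5 ⇒ ∈ W
candidate 2: n = (1, 0, 1, 0) → π⊥ ≈ (+1.00000, -1.00000); max(|x|,|y|,|x±y|/√2) = 1.41421 ≤ 1.5 ⇒ ∈ W
candidate 3: n = (-1, -1, 1, -1) → π⊥ ≈ (-1.00000, -2.41421); max(|x|,|y|,|x±y|/√2) = 2.41421 > 1.5 ⇒ ∉ W
candidate 4: n = (1, -1, 0, 1) → π⊥ ≈ (+2.41421, +0.00000); max(|x|,|y|,|x±y|/√2) = 2.41421 > 1.5 ⇒ ∉ W
candidate 5: n = (0, -3, 2, -1) → π⊥ ≈ (+1.41421, -4.82843); max(|x|,|y|,|x±y|/√2) = 4.82843 > 1.5 ⇒ ∉ W

1, 2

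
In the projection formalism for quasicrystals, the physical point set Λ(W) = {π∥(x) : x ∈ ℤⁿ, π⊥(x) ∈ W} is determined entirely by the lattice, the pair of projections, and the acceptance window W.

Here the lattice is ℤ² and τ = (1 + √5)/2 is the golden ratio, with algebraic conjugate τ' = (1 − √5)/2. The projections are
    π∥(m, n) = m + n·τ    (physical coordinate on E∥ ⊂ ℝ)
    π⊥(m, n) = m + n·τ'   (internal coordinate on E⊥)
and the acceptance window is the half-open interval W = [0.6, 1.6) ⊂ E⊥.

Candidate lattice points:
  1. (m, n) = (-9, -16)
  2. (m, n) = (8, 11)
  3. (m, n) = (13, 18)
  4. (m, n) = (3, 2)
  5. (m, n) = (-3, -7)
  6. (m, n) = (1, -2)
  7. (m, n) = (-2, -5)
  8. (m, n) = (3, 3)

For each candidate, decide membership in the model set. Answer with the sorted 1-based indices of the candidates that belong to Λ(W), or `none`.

Numerically τ ≈ 1.618034 and τ' = −1/τ ≈ -0.618034.
[1] lift (-9,-16): star map gives 0.888544; window check 0.6 ≤ 0.888544 < 1.6 is true → IN Λ
[2] lift (8,11): star map gives 1.201626; window check 0.6 ≤ 1.201626 < 1.6 is true → IN Λ
[3] lift (13,18): star map gives 1.875388; window check 0.6 ≤ 1.875388 < 1.6 is false → out
[4] lift (3,2): star map gives 1.763932; window check 0.6 ≤ 1.763932 < 1.6 is false → out
[5] lift (-3,-7): star map gives 1.326238; window check 0.6 ≤ 1.326238 < 1.6 is true → IN Λ
[6] lift (1,-2): star map gives 2.236068; window check 0.6 ≤ 2.236068 < 1.6 is false → out
[7] lift (-2,-5): star map gives 1.090170; window check 0.6 ≤ 1.090170 < 1.6 is true → IN Λ
[8] lift (3,3): star map gives 1.145898; window check 0.6 ≤ 1.145898 < 1.6 is true → IN Λ

1, 2, 5, 7, 8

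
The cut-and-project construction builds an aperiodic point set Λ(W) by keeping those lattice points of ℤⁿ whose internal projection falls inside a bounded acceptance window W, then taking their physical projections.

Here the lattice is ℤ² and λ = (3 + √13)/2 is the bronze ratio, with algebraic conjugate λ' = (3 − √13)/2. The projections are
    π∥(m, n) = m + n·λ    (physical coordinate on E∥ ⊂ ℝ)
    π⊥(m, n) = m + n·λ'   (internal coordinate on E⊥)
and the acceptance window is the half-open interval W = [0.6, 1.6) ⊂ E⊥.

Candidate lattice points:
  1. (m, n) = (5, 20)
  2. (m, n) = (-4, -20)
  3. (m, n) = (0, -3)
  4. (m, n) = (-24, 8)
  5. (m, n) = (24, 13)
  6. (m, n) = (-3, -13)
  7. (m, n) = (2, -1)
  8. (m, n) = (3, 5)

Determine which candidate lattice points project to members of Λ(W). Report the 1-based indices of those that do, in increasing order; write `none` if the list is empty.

3, 6, 8

λ' = (3−√13)/2 ≈ -0.302776.
#1 (5,20): internal coord 5 + (20)·λ' = -1.055513; -1.055513 ∉ [0.6, 1.6) → out
#2 (-4,-20): internal coord -4 + (-20)·λ' = +2.055513; +2.055513 ∉ [0.6, 1.6) → out
#3 (0,-3): internal coord 0 + (-3)·λ' = +0.908327; +0.908327 ∈ [0.6, 1.6) → IN Λ
#4 (-24,8): internal coord -24 + (8)·λ' = -26.422205; -26.422205 ∉ [0.6, 1.6) → out
#5 (24,13): internal coord 24 + (13)·λ' = +20.063917; +20.063917 ∉ [0.6, 1.6) → out
#6 (-3,-13): internal coord -3 + (-13)·λ' = +0.936083; +0.936083 ∈ [0.6, 1.6) → IN Λ
#7 (2,-1): internal coord 2 + (-1)·λ' = +2.302776; +2.302776 ∉ [0.6, 1.6) → out
#8 (3,5): internal coord 3 + (5)·λ' = +1.486122; +1.486122 ∈ [0.6, 1.6) → IN Λ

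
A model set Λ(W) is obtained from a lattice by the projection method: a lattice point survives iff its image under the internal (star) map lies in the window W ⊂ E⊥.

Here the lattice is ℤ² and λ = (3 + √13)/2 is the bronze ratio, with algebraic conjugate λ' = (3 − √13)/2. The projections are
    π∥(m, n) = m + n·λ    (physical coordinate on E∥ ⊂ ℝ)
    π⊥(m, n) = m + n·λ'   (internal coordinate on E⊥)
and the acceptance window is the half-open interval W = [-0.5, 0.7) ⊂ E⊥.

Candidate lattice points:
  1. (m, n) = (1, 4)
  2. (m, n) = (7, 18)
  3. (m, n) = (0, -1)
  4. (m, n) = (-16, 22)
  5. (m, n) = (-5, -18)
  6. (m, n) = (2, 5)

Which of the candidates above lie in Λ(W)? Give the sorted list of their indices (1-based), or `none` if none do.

1, 3, 5, 6

Numerically λ ≈ 3.302776 and λ' = −1/λ ≈ -0.302776.
[1] lift (1,4): star map gives -0.211103; window check -0.5 ≤ -0.211103 < 0.7 is true → IN Λ
[2] lift (7,18): star map gives 1.550039; window check -0.5 ≤ 1.550039 < 0.7 is false → out
[3] lift (0,-1): star map gives 0.302776; window check -0.5 ≤ 0.302776 < 0.7 is true → IN Λ
[4] lift (-16,22): star map gives -22.661064; window check -0.5 ≤ -22.661064 < 0.7 is false → out
[5] lift (-5,-18): star map gives 0.449961; window check -0.5 ≤ 0.449961 < 0.7 is true → IN Λ
[6] lift (2,5): star map gives 0.486122; window check -0.5 ≤ 0.486122 < 0.7 is true → IN Λ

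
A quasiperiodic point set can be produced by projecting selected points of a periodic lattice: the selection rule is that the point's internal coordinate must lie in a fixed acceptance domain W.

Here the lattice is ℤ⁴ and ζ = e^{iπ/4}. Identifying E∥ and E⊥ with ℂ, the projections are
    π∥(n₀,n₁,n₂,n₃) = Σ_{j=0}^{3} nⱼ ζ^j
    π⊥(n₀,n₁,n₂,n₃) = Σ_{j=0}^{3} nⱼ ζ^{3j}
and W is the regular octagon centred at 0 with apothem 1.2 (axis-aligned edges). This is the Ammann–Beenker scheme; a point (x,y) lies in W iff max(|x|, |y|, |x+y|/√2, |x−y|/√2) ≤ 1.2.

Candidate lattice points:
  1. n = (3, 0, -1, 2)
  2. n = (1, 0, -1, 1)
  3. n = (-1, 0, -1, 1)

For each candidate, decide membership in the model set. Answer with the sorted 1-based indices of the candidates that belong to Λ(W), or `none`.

none

π⊥(n) = n₀ + n₁ζ³ + n₂ζ⁶ + n₃ζ⁹ where ζ = e^{iπ/4}.
#1 (3, 0, -1, 2): internal (4.41421, 2.41421); octagon support 4.82843 vs apothem 1.2 → ∉ W
#2 (1, 0, -1, 1): internal (1.70711, 1.70711); octagon support 2.41421 vs apothem 1.2 → ∉ W
#3 (-1, 0, -1, 1): internal (-0.29289, 1.70711); octagon support 1.70711 vs apothem 1.2 → ∉ W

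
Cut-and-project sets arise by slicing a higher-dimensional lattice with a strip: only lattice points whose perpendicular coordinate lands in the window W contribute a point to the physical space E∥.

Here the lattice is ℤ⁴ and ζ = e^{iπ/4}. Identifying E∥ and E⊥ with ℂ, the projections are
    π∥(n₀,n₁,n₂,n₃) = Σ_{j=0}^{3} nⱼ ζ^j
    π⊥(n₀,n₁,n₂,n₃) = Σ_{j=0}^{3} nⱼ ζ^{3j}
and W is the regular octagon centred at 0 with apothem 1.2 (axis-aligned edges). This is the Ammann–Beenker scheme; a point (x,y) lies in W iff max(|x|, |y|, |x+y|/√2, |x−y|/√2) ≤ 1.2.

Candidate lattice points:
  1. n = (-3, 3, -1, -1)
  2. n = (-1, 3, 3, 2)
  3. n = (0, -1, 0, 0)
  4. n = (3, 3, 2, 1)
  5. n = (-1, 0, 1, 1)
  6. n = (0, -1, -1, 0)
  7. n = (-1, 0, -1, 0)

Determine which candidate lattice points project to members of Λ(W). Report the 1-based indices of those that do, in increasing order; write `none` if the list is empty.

3, 5, 6

Internal map: ζ^{3j} for j=0..3 gives (1,0), (−√2/2,√2/2), (0,−1), (√2/2,√2/2).
candidate 1: n = (-3, 3, -1, -1) → π⊥ ≈ (-5.82843, +2.41421); max(|x|,|y|,|x±y|/√2) = 5.82843 > 1.2 ⇒ ∉ W
candidate 2: n = (-1, 3, 3, 2) → π⊥ ≈ (-1.70711, +0.53553); max(|x|,|y|,|x±y|/√2) = 1.70711 > 1.2 ⇒ ∉ W
candidate 3: n = (0, -1, 0, 0) → π⊥ ≈ (+0.70711, -0.70711); max(|x|,|y|,|x±y|/√2) = 1.00000 ≤ 1.2 ⇒ ∈ W
candidate 4: n = (3, 3, 2, 1) → π⊥ ≈ (+1.58579, +0.82843); max(|x|,|y|,|x±y|/√2) = 1.70711 > 1.2 ⇒ ∉ W
candidate 5: n = (-1, 0, 1, 1) → π⊥ ≈ (-0.29289, -0.29289); max(|x|,|y|,|x±y|/√2) = 0.41421 ≤ 1.2 ⇒ ∈ W
candidate 6: n = (0, -1, -1, 0) → π⊥ ≈ (+0.70711, +0.29289); max(|x|,|y|,|x±y|/√2) = 0.70711 ≤ 1.2 ⇒ ∈ W
candidate 7: n = (-1, 0, -1, 0) → π⊥ ≈ (-1.00000, +1.00000); max(|x|,|y|,|x±y|/√2) = 1.41421 > 1.2 ⇒ ∉ W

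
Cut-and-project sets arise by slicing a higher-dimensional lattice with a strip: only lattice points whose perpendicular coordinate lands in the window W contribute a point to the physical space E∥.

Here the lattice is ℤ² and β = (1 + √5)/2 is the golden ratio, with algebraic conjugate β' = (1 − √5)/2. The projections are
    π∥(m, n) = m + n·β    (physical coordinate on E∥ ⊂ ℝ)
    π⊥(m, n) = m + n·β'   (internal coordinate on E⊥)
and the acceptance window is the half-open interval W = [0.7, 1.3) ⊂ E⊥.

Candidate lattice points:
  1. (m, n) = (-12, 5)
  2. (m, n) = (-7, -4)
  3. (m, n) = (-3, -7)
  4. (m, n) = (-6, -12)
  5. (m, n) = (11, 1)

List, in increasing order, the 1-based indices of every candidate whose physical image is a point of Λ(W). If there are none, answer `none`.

none

Numerically β ≈ 1.6180 and β' = −1/β ≈ -0.6180.
#1 (-12,5): internal coord -12 + (5)·β' = -15.0902; -15.0902 ∉ [0.7, 1.3) → out
#2 (-7,-4): internal coord -7 + (-4)·β' = -4.5279; -4.5279 ∉ [0.7, 1.3) → out
#3 (-3,-7): internal coord -3 + (-7)·β' = +1.3262; +1.3262 ∉ [0.7, 1.3) → out
#4 (-6,-12): internal coord -6 + (-12)·β' = +1.4164; +1.4164 ∉ [0.7, 1.3) → out
#5 (11,1): internal coord 11 + (1)·β' = +10.3820; +10.3820 ∉ [0.7, 1.3) → out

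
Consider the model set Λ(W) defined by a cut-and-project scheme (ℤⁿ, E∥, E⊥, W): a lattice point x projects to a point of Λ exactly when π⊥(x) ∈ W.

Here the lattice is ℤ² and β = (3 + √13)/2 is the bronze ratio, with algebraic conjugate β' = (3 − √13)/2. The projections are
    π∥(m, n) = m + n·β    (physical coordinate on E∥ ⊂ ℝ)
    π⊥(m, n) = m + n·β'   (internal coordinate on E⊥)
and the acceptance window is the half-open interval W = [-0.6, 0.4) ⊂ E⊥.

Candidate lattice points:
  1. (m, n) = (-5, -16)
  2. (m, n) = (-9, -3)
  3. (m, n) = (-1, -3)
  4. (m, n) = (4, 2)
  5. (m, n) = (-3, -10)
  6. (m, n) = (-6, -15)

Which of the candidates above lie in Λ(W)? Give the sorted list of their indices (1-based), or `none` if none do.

1, 3, 5

Numerically β ≈ 3.302776 and β' = −1/β ≈ -0.302776.
#1 (-5,-16): internal coord -5 + (-16)·β' = -0.155590; -0.155590 ∈ [-0.6, 0.4) → IN Λ
#2 (-9,-3): internal coord -9 + (-3)·β' = -8.091673; -8.091673 ∉ [-0.6, 0.4) → out
#3 (-1,-3): internal coord -1 + (-3)·β' = -0.091673; -0.091673 ∈ [-0.6, 0.4) → IN Λ
#4 (4,2): internal coord 4 + (2)·β' = +3.394449; +3.394449 ∉ [-0.6, 0.4) → out
#5 (-3,-10): internal coord -3 + (-10)·β' = +0.027756; +0.027756 ∈ [-0.6, 0.4) → IN Λ
#6 (-6,-15): internal coord -6 + (-15)·β' = -1.458365; -1.458365 ∉ [-0.6, 0.4) → out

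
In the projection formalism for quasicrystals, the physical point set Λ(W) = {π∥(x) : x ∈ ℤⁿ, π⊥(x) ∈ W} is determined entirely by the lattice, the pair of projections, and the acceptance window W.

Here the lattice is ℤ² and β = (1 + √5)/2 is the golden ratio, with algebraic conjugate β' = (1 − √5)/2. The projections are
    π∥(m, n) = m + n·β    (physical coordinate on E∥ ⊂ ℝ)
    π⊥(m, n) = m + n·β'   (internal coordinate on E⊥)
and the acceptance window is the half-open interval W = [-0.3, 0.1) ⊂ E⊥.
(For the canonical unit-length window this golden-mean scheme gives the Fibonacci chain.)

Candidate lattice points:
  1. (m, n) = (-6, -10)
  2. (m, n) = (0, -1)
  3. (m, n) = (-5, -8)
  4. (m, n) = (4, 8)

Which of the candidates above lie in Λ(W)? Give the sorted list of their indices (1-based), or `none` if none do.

Compute β' = (1−√5)/2 = -0.61803, so π⊥(m,n) = m -0.61803·n.
candidate 1: (m,n)=(-6,-10) → π∥ = -6-10·β ≈ -22.18034, π⊥ = -6-10·β' ≈ 0.18034 ∉ [-0.3, 0.1) ⇒ out
candidate 2: (m,n)=(0,-1) → π∥ = 0-1·β ≈ -1.61803, π⊥ = 0-1·β' ≈ 0.61803 ∉ [-0.3, 0.1) ⇒ out
candidate 3: (m,n)=(-5,-8) → π∥ = -5-8·β ≈ -17.94427, π⊥ = -5-8·β' ≈ -0.05573 ∈ [-0.3, 0.1) ⇒ IN Λ
candidate 4: (m,n)=(4,8) → π∥ = 4+8·β ≈ 16.94427, π⊥ = 4+8·β' ≈ -0.94427 ∉ [-0.3, 0.1) ⇒ out

3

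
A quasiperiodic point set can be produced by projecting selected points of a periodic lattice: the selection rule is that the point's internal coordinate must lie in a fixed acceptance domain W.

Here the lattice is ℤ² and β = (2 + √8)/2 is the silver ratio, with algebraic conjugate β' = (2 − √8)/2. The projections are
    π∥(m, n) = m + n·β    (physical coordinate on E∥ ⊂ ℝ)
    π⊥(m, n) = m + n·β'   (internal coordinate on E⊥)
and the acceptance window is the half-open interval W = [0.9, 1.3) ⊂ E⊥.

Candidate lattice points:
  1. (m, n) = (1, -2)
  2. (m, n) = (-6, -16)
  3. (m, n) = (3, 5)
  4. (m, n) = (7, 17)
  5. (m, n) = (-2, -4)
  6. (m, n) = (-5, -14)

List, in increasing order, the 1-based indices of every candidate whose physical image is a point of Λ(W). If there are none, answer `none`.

β' = (2−√8)/2 ≈ -0.41421.
candidate 1: (m,n)=(1,-2) → π∥ = 1-2·β ≈ -3.82843, π⊥ = 1-2·β' ≈ 1.82843 ∉ [0.9, 1.3) ⇒ out
candidate 2: (m,n)=(-6,-16) → π∥ = -6-16·β ≈ -44.62742, π⊥ = -6-16·β' ≈ 0.62742 ∉ [0.9, 1.3) ⇒ out
candidate 3: (m,n)=(3,5) → π∥ = 3+5·β ≈ 15.07107, π⊥ = 3+5·β' ≈ 0.92893 ∈ [0.9, 1.3) ⇒ IN Λ
candidate 4: (m,n)=(7,17) → π∥ = 7+17·β ≈ 48.04163, π⊥ = 7+17·β' ≈ -0.04163 ∉ [0.9, 1.3) ⇒ out
candidate 5: (m,n)=(-2,-4) → π∥ = -2-4·β ≈ -11.65685, π⊥ = -2-4·β' ≈ -0.34315 ∉ [0.9, 1.3) ⇒ out
candidate 6: (m,n)=(-5,-14) → π∥ = -5-14·β ≈ -38.79899, π⊥ = -5-14·β' ≈ 0.79899 ∉ [0.9, 1.3) ⇒ out

3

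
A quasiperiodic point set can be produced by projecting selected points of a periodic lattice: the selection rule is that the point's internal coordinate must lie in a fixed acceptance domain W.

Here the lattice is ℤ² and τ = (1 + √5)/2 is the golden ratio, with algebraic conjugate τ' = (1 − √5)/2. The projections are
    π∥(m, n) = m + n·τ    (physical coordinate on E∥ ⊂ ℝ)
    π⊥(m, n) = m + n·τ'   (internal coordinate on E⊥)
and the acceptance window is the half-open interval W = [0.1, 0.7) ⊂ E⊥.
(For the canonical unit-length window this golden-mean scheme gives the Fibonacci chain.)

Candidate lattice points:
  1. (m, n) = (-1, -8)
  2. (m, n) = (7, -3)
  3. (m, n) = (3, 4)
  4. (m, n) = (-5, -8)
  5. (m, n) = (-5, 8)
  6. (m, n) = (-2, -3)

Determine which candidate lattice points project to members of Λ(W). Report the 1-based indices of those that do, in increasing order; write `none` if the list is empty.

Numerically τ ≈ 1.6180 and τ' = −1/τ ≈ -0.6180.
#1 (-1,-8): internal coord -1 + (-8)·τ' = +3.9443; +3.9443 ∉ [0.1, 0.7) → out
#2 (7,-3): internal coord 7 + (-3)·τ' = +8.8541; +8.8541 ∉ [0.1, 0.7) → out
#3 (3,4): internal coord 3 + (4)·τ' = +0.5279; +0.5279 ∈ [0.1, 0.7) → IN Λ
#4 (-5,-8): internal coord -5 + (-8)·τ' = -0.0557; -0.0557 ∉ [0.1, 0.7) → out
#5 (-5,8): internal coord -5 + (8)·τ' = -9.9443; -9.9443 ∉ [0.1, 0.7) → out
#6 (-2,-3): internal coord -2 + (-3)·τ' = -0.1459; -0.1459 ∉ [0.1, 0.7) → out

3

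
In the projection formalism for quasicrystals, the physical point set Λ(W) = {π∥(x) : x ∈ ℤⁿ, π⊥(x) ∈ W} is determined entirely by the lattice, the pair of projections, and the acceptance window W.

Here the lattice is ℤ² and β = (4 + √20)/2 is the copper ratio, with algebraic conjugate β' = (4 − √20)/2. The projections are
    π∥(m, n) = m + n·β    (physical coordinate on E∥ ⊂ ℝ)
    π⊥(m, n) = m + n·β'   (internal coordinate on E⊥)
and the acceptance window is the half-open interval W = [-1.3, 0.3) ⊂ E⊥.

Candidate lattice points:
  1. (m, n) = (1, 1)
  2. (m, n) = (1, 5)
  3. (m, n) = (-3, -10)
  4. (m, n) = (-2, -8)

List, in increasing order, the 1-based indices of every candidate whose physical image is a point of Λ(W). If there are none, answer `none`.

2, 3, 4

Compute β' = (4−√20)/2 = -0.236068, so π⊥(m,n) = m -0.236068·n.
[1] lift (1,1): star map gives 0.763932; window check -1.3 ≤ 0.763932 < 0.3 is false → out
[2] lift (1,5): star map gives -0.180340; window check -1.3 ≤ -0.180340 < 0.3 is true → IN Λ
[3] lift (-3,-10): star map gives -0.639320; window check -1.3 ≤ -0.639320 < 0.3 is true → IN Λ
[4] lift (-2,-8): star map gives -0.111456; window check -1.3 ≤ -0.111456 < 0.3 is true → IN Λ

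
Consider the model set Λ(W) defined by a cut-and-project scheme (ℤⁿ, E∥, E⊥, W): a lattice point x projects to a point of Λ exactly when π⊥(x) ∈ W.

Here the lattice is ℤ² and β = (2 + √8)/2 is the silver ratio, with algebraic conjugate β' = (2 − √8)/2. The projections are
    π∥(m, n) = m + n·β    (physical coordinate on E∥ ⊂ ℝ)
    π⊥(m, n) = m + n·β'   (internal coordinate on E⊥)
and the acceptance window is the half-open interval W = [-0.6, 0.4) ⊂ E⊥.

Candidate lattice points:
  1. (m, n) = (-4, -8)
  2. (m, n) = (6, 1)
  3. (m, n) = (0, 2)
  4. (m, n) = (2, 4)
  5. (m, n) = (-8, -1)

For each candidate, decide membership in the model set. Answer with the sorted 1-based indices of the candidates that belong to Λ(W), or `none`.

β' = (2−√8)/2 ≈ -0.41421.
candidate 1: (m,n)=(-4,-8) → π∥ = -4-8·β ≈ -23.31371, π⊥ = -4-8·β' ≈ -0.68629 ∉ [-0.6, 0.4) ⇒ out
candidate 2: (m,n)=(6,1) → π∥ = 6+1·β ≈ 8.41421, π⊥ = 6+1·β' ≈ 5.58579 ∉ [-0.6, 0.4) ⇒ out
candidate 3: (m,n)=(0,2) → π∥ = 0+2·β ≈ 4.82843, π⊥ = 0+2·β' ≈ -0.82843 ∉ [-0.6, 0.4) ⇒ out
candidate 4: (m,n)=(2,4) → π∥ = 2+4·β ≈ 11.65685, π⊥ = 2+4·β' ≈ 0.34315 ∈ [-0.6, 0.4) ⇒ IN Λ
candidate 5: (m,n)=(-8,-1) → π∥ = -8-1·β ≈ -10.41421, π⊥ = -8-1·β' ≈ -7.58579 ∉ [-0.6, 0.4) ⇒ out

4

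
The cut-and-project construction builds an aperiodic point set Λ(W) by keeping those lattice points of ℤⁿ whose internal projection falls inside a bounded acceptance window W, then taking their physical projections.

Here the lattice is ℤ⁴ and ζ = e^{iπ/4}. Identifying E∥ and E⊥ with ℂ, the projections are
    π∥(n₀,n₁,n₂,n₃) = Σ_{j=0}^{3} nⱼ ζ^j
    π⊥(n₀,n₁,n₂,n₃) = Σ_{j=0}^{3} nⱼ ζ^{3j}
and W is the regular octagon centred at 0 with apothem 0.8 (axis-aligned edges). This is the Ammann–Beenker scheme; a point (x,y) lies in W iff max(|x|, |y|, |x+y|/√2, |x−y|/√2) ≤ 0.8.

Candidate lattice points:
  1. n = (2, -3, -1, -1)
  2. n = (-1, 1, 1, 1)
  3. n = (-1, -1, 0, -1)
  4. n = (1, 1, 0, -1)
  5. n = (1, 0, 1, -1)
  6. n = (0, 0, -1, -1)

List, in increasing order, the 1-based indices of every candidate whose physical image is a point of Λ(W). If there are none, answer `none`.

4, 6

π⊥(n) = n₀ + n₁ζ³ + n₂ζ⁶ + n₃ζ⁹ where ζ = e^{iπ/4}.
#1 (2, -3, -1, -1): internal (3.414214, -1.828427); octagon support 3.707107 vs apothem 0.8 → ∉ W
#2 (-1, 1, 1, 1): internal (-1.000000, 0.414214); octagon support 1.000000 vs apothem 0.8 → ∉ W
#3 (-1, -1, 0, -1): internal (-1.000000, -1.414214); octagon support 1.707107 vs apothem 0.8 → ∉ W
#4 (1, 1, 0, -1): internal (-0.414214, 0.000000); octagon support 0.414214 vs apothem 0.8 → ∈ W
#5 (1, 0, 1, -1): internal (0.292893, -1.707107); octagon support 1.707107 vs apothem 0.8 → ∉ W
#6 (0, 0, -1, -1): internal (-0.707107, 0.292893); octagon support 0.707107 vs apothem 0.8 → ∈ W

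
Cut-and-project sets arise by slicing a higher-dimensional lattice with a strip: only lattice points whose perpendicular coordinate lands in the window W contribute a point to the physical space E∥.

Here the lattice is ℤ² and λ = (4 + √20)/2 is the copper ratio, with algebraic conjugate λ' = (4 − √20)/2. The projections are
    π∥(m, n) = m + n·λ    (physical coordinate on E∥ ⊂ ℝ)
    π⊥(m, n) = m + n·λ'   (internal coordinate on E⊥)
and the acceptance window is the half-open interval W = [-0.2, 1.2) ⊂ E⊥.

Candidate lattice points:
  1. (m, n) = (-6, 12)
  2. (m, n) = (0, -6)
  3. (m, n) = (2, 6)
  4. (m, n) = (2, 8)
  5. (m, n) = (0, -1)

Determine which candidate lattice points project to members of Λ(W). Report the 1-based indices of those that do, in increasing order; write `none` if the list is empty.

3, 4, 5

Compute λ' = (4−√20)/2 = -0.236068, so π⊥(m,n) = m -0.236068·n.
candidate 1: (m,n)=(-6,12) → π∥ = -6+12·λ ≈ 44.832816, π⊥ = -6+12·λ' ≈ -8.832816 ∉ [-0.2, 1.2) ⇒ out
candidate 2: (m,n)=(0,-6) → π∥ = 0-6·λ ≈ -25.416408, π⊥ = 0-6·λ' ≈ 1.416408 ∉ [-0.2, 1.2) ⇒ out
candidate 3: (m,n)=(2,6) → π∥ = 2+6·λ ≈ 27.416408, π⊥ = 2+6·λ' ≈ 0.583592 ∈ [-0.2, 1.2) ⇒ IN Λ
candidate 4: (m,n)=(2,8) → π∥ = 2+8·λ ≈ 35.888544, π⊥ = 2+8·λ' ≈ 0.111456 ∈ [-0.2, 1.2) ⇒ IN Λ
candidate 5: (m,n)=(0,-1) → π∥ = 0-1·λ ≈ -4.236068, π⊥ = 0-1·λ' ≈ 0.236068 ∈ [-0.2, 1.2) ⇒ IN Λ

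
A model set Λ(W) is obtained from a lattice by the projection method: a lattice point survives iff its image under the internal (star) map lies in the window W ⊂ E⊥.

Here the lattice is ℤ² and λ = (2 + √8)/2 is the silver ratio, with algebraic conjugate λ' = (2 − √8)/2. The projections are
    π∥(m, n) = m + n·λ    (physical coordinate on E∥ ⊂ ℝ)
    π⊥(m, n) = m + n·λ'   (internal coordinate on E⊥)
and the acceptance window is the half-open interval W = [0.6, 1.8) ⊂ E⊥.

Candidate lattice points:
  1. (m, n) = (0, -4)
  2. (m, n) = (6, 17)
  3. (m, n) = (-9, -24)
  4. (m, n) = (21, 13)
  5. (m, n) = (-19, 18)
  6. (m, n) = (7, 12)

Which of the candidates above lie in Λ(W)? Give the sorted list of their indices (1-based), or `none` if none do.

λ' = (2−√8)/2 ≈ -0.414214.
candidate 1: (m,n)=(0,-4) → π∥ = 0-4·λ ≈ -9.656854, π⊥ = 0-4·λ' ≈ 1.656854 ∈ [0.6, 1.8) ⇒ IN Λ
candidate 2: (m,n)=(6,17) → π∥ = 6+17·λ ≈ 47.041631, π⊥ = 6+17·λ' ≈ -1.041631 ∉ [0.6, 1.8) ⇒ out
candidate 3: (m,n)=(-9,-24) → π∥ = -9-24·λ ≈ -66.941125, π⊥ = -9-24·λ' ≈ 0.941125 ∈ [0.6, 1.8) ⇒ IN Λ
candidate 4: (m,n)=(21,13) → π∥ = 21+13·λ ≈ 52.384776, π⊥ = 21+13·λ' ≈ 15.615224 ∉ [0.6, 1.8) ⇒ out
candidate 5: (m,n)=(-19,18) → π∥ = -19+18·λ ≈ 24.455844, π⊥ = -19+18·λ' ≈ -26.455844 ∉ [0.6, 1.8) ⇒ out
candidate 6: (m,n)=(7,12) → π∥ = 7+12·λ ≈ 35.970563, π⊥ = 7+12·λ' ≈ 2.029437 ∉ [0.6, 1.8) ⇒ out

1, 3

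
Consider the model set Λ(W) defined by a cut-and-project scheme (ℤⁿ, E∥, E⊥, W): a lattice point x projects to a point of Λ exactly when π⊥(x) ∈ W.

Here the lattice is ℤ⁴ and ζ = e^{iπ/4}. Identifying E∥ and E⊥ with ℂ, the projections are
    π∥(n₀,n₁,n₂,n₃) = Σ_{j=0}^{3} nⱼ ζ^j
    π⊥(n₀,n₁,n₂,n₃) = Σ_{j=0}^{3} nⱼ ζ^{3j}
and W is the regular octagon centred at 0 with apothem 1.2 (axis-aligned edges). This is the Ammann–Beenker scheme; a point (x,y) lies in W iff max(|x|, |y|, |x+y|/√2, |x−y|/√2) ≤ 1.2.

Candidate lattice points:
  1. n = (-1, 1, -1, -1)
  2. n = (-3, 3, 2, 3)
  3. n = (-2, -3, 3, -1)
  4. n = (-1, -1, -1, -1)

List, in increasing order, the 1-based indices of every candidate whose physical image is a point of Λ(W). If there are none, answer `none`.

4

With ζ = e^{iπ/4} the internal vectors are ζ^0,ζ^3,ζ^6,ζ^9.
candidate 1: n = (-1, 1, -1, -1) → π⊥ ≈ (-2.414214, +1.000000); max(|x|,|y|,|x±y|/√2) = 2.414214 > 1.2 ⇒ ∉ W
candidate 2: n = (-3, 3, 2, 3) → π⊥ ≈ (-3.000000, +2.242641); max(|x|,|y|,|x±y|/√2) = 3.707107 > 1.2 ⇒ ∉ W
candidate 3: n = (-2, -3, 3, -1) → π⊥ ≈ (-0.585786, -5.828427); max(|x|,|y|,|x±y|/√2) = 5.828427 > 1.2 ⇒ ∉ W
candidate 4: n = (-1, -1, -1, -1) → π⊥ ≈ (-1.000000, -0.414214); max(|x|,|y|,|x±y|/√2) = 1.000000 ≤ 1.2 ⇒ ∈ W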